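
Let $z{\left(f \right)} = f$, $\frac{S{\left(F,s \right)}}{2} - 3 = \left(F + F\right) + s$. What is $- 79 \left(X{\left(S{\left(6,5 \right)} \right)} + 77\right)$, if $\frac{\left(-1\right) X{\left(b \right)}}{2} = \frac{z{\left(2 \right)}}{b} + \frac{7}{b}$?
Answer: $- \frac{120949}{20} \approx -6047.5$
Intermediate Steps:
$S{\left(F,s \right)} = 6 + 2 s + 4 F$ ($S{\left(F,s \right)} = 6 + 2 \left(\left(F + F\right) + s\right) = 6 + 2 \left(2 F + s\right) = 6 + 2 \left(s + 2 F\right) = 6 + \left(2 s + 4 F\right) = 6 + 2 s + 4 F$)
$X{\left(b \right)} = - \frac{18}{b}$ ($X{\left(b \right)} = - 2 \left(\frac{2}{b} + \frac{7}{b}\right) = - 2 \frac{9}{b} = - \frac{18}{b}$)
$- 79 \left(X{\left(S{\left(6,5 \right)} \right)} + 77\right) = - 79 \left(- \frac{18}{6 + 2 \cdot 5 + 4 \cdot 6} + 77\right) = - 79 \left(- \frac{18}{6 + 10 + 24} + 77\right) = - 79 \left(- \frac{18}{40} + 77\right) = - 79 \left(\left(-18\right) \frac{1}{40} + 77\right) = - 79 \left(- \frac{9}{20} + 77\right) = \left(-79\right) \frac{1531}{20} = - \frac{120949}{20}$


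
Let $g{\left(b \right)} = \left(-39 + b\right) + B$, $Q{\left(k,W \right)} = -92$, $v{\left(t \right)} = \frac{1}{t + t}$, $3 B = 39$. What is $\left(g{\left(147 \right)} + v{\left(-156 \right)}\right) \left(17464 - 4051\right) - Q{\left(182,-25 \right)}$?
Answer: $\frac{168794289}{104} \approx 1.623 \cdot 10^{6}$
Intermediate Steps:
$B = 13$ ($B = \frac{1}{3} \cdot 39 = 13$)
$v{\left(t \right)} = \frac{1}{2 t}$
$g{\left(b \right)} = -26 + b$ ($g{\left(b \right)} = \left(-39 + b\right) + 13 = -26 + b$)
$\left(g{\left(147 \right)} + v{\left(-156 \right)}\right) \left(17464 - 4051\right) - Q{\left(182,-25 \right)} = \left(\left(-26 + 147\right) + \frac{1}{2 \left(-156\right)}\right) \left(17464 - 4051\right) - -92 = \left(121 + \frac{1}{2} \left(- \frac{1}{156}\right)\right) 13413 + 92 = \left(121 - \frac{1}{312}\right) 13413 + 92 = \frac{37751}{312} \cdot 13413 + 92 = \frac{168784721}{104} + 92 = \frac{168794289}{104}$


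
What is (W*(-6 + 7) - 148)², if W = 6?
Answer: 20164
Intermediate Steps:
(W*(-6 + 7) - 148)² = (6*(-6 + 7) - 148)² = (6*1 - 148)² = (6 - 148)² = (-142)² = 20164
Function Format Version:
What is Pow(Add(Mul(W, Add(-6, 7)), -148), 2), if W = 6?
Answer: 20164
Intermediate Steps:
Pow(Add(Mul(W, Add(-6, 7)), -148), 2) = Pow(Add(Mul(6, Add(-6, 7)), -148), 2) = Pow(Add(Mul(6, 1), -148), 2) = Pow(Add(6, -148), 2) = Pow(-142, 2) = 20164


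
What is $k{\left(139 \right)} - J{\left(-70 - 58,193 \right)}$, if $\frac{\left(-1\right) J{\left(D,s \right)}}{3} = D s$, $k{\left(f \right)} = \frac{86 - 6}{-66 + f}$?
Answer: $- \frac{5410096}{73} \approx -74111.0$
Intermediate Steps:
$k{\left(f \right)} = \frac{80}{-66 + f}$
$J{\left(D,s \right)} = - 3 D s$
$k{\left(139 \right)} - J{\left(-70 - 58,193 \right)} = \frac{80}{-66 + 139} - \left(-3\right) \left(-70 - 58\right) 193 = \frac{80}{73} - \left(-3\right) \left(-70 - 58\right) 193 = 80 \cdot \frac{1}{73} - \left(-3\right) \left(-128\right) 193 = \frac{80}{73} - 74112 = - \frac{5410096}{73}$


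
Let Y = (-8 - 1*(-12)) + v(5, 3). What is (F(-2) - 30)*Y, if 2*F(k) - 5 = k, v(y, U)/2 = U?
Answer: -285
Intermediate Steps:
v(y, U) = 2*U
F(k) = 5/2 + k/2
Y = 10 (Y = (-8 - 1*(-12)) + 2*3 = (-8 + 12) + 6 = 4 + 6 = 10)
(F(-2) - 30)*Y = ((5/2 + (½)*(-2)) - 30)*10 = ((5/2 - 1) - 30)*10 = (3/2 - 30)*10 = -57/2*10 = -285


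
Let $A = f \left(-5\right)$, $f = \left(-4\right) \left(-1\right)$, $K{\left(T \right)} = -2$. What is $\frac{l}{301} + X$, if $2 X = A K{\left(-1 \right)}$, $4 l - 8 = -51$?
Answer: $\frac{559}{28} \approx 19.964$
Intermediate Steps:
$l = - \frac{43}{4}$ ($l = 2 + \frac{1}{4} \left(-51\right) = 2 - \frac{51}{4} = - \frac{43}{4} \approx -10.75$)
$f = 4$
$A = -20$ ($A = 4 \left(-5\right) = -20$)
$X = 20$ ($X = \frac{\left(-20\right) \left(-2\right)}{2} = \frac{1}{2} \cdot 40 = 20$)
$\frac{l}{301} + X = - \frac{43}{4 \cdot 301} + 20 = \left(- \frac{43}{4}\right) \frac{1}{301} + 20 = - \frac{1}{28} + 20 = \frac{559}{28}$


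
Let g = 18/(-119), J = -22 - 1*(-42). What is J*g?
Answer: -360/119 ≈ -3.0252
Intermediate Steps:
J = 20 (J = -22 + 42 = 20)
g = -18/119 (g = -1/119*18 = -18/119 ≈ -0.15126)
J*g = 20*(-18/119) = -360/119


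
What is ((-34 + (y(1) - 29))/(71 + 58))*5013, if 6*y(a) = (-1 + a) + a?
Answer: -209989/86 ≈ -2441.7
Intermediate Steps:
y(a) = -1/6 + a/3 (y(a) = ((-1 + a) + a)/6 = (-1 + 2*a)/6 = -1/6 + a/3)
((-34 + (y(1) - 29))/(71 + 58))*5013 = ((-34 + ((-1/6 + (1/3)*1) - 29))/(71 + 58))*5013 = ((-34 + ((-1/6 + 1/3) - 29))/129)*5013 = ((-34 + (1/6 - 29))*(1/129))*5013 = ((-34 - 173/6)*(1/129))*5013 = -377/6*1/129*5013 = -377/774*5013 = -209989/86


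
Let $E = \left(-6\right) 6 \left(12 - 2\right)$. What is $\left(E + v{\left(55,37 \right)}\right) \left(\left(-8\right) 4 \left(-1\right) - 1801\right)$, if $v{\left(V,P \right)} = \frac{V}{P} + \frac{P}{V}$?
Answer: $\frac{1288196414}{2035} \approx 6.3302 \cdot 10^{5}$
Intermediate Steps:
$v{\left(V,P \right)} = \frac{P}{V} + \frac{V}{P}$
$E = -360$ ($E = \left(-36\right) 10 = -360$)
$\left(E + v{\left(55,37 \right)}\right) \left(\left(-8\right) 4 \left(-1\right) - 1801\right) = \left(-360 + \left(\frac{37}{55} + \frac{55}{37}\right)\right) \left(\left(-8\right) 4 \left(-1\right) - 1801\right) = \left(-360 + \left(37 \cdot \frac{1}{55} + 55 \cdot \frac{1}{37}\right)\right) \left(\left(-32\right) \left(-1\right) - 1801\right) = \left(-360 + \left(\frac{37}{55} + \frac{55}{37}\right)\right) \left(32 - 1801\right) = \left(-360 + \frac{4394}{2035}\right) \left(-1769\right) = \left(- \frac{728206}{2035}\right) \left(-1769\right) = \frac{1288196414}{2035}$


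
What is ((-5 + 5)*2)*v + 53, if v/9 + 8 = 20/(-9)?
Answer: 53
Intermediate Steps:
v = -92 (v = -72 + 9*(20/(-9)) = -72 + 9*(20*(-⅑)) = -72 + 9*(-20/9) = -72 - 20 = -92)
((-5 + 5)*2)*v + 53 = ((-5 + 5)*2)*(-92) + 53 = (0*2)*(-92) + 53 = 0*(-92) + 53 = 0 + 53 = 53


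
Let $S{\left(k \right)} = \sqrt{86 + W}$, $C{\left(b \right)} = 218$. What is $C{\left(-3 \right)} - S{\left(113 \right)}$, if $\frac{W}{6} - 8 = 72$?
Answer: $218 - \sqrt{566} \approx 194.21$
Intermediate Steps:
$W = 480$ ($W = 48 + 6 \cdot 72 = 48 + 432 = 480$)
$S{\left(k \right)} = \sqrt{566}$ ($S{\left(k \right)} = \sqrt{86 + 480} = \sqrt{566}$)
$C{\left(-3 \right)} - S{\left(113 \right)} = 218 - \sqrt{566}$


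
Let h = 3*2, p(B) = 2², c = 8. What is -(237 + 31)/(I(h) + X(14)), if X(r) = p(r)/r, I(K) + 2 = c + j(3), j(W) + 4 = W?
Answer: -1876/37 ≈ -50.703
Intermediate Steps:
j(W) = -4 + W
p(B) = 4
h = 6
I(K) = 5 (I(K) = -2 + (8 + (-4 + 3)) = -2 + (8 - 1) = -2 + 7 = 5)
X(r) = 4/r
-(237 + 31)/(I(h) + X(14)) = -(237 + 31)/(5 + 4/14) = -268/(5 + 4*(1/14)) = -268/(5 + 2/7) = -268/37/7 = -268*7/37 = -1*1876/37 = -1876/37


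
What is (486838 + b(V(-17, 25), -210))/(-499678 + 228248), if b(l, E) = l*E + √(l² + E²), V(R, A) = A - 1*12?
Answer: -242054/135715 - √44269/271430 ≈ -1.7843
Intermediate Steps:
V(R, A) = -12 + A (V(R, A) = A - 12 = -12 + A)
b(l, E) = √(E² + l²) + E*l (b(l, E) = E*l + √(E² + l²) = √(E² + l²) + E*l)
(486838 + b(V(-17, 25), -210))/(-499678 + 228248) = (486838 + (√((-210)² + (-12 + 25)²) - 210*(-12 + 25)))/(-499678 + 228248) = (486838 + (√(44100 + 13²) - 210*13))/(-271430) = (486838 + (√(44100 + 169) - 2730))*(-1/271430) = (486838 + (√44269 - 2730))*(-1/271430) = (486838 + (-2730 + √44269))*(-1/271430) = (484108 + √44269)*(-1/271430) = -242054/135715 - √44269/271430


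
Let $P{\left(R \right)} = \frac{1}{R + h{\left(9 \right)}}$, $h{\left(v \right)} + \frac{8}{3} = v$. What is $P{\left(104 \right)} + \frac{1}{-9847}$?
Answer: $\frac{29210}{3259357} \approx 0.0089619$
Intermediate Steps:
$h{\left(v \right)} = - \frac{8}{3} + v$
$P{\left(R \right)} = \frac{1}{\frac{19}{3} + R}$ ($P{\left(R \right)} = \frac{1}{R + \left(- \frac{8}{3} + 9\right)} = \frac{1}{R + \frac{19}{3}} = \frac{1}{\frac{19}{3} + R}$)
$P{\left(104 \right)} + \frac{1}{-9847} = \frac{3}{19 + 3 \cdot 104} + \frac{1}{-9847} = \frac{3}{19 + 312} - \frac{1}{9847} = \frac{3}{331} - \frac{1}{9847} = \frac{29210}{3259357}$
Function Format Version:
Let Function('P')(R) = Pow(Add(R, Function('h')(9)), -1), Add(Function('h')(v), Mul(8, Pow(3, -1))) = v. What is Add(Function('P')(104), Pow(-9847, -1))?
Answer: Rational(29210, 3259357) ≈ 0.0089619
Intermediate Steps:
Function('h')(v) = Add(Rational(-8, 3), v)
Function('P')(R) = Pow(Add(Rational(19, 3), R), -1) (Function('P')(R) = Pow(Add(R, Add(Rational(-8, 3), 9)), -1) = Pow(Add(R, Rational(19, 3)), -1) = Pow(Add(Rational(19, 3), R), -1))
Add(Function('P')(104), Pow(-9847, -1)) = Add(Mul(3, Pow(Add(19, Mul(3, 104)), -1)), Pow(-9847, -1)) = Add(Mul(3, Pow(Add(19, 312), -1)), Rational(-1, 9847)) = Add(Mul(3, Pow(331, -1)), Rational(-1, 9847)) = Add(Mul(3, Rational(1, 331)), Rational(-1, 9847)) = Add(Rational(3, 331), Rational(-1, 9847)) = Rational(29210, 3259357)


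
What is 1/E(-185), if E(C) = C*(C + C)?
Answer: 1/68450 ≈ 1.4609e-5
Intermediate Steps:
E(C) = 2*C**2 (E(C) = C*(2*C) = 2*C**2)
1/E(-185) = 1/(2*(-185)**2) = 1/(2*34225) = 1/68450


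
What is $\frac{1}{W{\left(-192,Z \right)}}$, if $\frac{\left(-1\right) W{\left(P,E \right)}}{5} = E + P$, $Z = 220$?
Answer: $- \frac{1}{140} \approx -0.0071429$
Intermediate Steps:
$W{\left(P,E \right)} = - 5 E - 5 P$ ($W{\left(P,E \right)} = - 5 \left(E + P\right) = - 5 E - 5 P$)
$\frac{1}{W{\left(-192,Z \right)}} = \frac{1}{\left(-5\right) 220 - -960} = \frac{1}{-1100 + 960} = \frac{1}{-140} = - \frac{1}{140}$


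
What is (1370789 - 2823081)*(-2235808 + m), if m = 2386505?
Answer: -218856047524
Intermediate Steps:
(1370789 - 2823081)*(-2235808 + m) = (1370789 - 2823081)*(-2235808 + 2386505) = -1452292*150697 = -218856047524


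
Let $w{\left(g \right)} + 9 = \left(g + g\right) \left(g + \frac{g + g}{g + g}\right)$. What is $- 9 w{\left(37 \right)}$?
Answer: $-25227$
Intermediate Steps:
$w{\left(g \right)} = -9 + 2 g \left(1 + g\right)$ ($w{\left(g \right)} = -9 + \left(g + g\right) \left(g + \frac{g + g}{g + g}\right) = -9 + 2 g \left(g + \frac{2 g}{2 g}\right) = -9 + 2 g \left(g + 2 g \frac{1}{2 g}\right) = -9 + 2 g \left(g + 1\right) = -9 + 2 g \left(1 + g\right)$)
$- 9 w{\left(37 \right)} = - 9 \left(-9 + 2 \cdot 37 + 2 \cdot 37^{2}\right) = - 9 \left(-9 + 74 + 2 \cdot 1369\right) = - 9 \left(-9 + 74 + 2738\right) = \left(-9\right) 2803 = -25227$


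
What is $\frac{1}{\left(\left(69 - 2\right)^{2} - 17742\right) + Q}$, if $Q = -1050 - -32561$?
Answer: $\frac{1}{18258} \approx 5.477 \cdot 10^{-5}$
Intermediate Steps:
$Q = 31511$ ($Q = -1050 + 32561 = 31511$)
$\frac{1}{\left(\left(69 - 2\right)^{2} - 17742\right) + Q} = \frac{1}{\left(\left(69 - 2\right)^{2} - 17742\right) + 31511} = \frac{1}{\left(67^{2} - 17742\right) + 31511} = \frac{1}{\left(4489 - 17742\right) + 31511} = \frac{1}{-13253 + 31511} = \frac{1}{18258}$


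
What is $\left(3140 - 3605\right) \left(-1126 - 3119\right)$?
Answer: $1973925$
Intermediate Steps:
$\left(3140 - 3605\right) \left(-1126 - 3119\right) = - 465 \left(-1126 - 3119\right) = \left(-465\right) \left(-4245\right) = 1973925$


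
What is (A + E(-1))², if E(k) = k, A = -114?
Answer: 13225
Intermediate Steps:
(A + E(-1))² = (-114 - 1)² = (-115)² = 13225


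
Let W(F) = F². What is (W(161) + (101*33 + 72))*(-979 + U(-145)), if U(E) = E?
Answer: -32962424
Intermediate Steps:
(W(161) + (101*33 + 72))*(-979 + U(-145)) = (161² + (101*33 + 72))*(-979 - 145) = (25921 + (3333 + 72))*(-1124) = (25921 + 3405)*(-1124) = 29326*(-1124) = -32962424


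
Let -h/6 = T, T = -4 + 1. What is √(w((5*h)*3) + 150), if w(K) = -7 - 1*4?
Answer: √139 ≈ 11.790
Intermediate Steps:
T = -3
h = 18 (h = -6*(-3) = 18)
w(K) = -11 (w(K) = -7 - 4 = -11)
√(w((5*h)*3) + 150) = √(-11 + 150) = √139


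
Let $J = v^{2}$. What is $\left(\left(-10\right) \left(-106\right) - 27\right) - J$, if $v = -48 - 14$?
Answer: $-2811$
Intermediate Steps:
$v = -62$
$J = 3844$ ($J = \left(-62\right)^{2} = 3844$)
$\left(\left(-10\right) \left(-106\right) - 27\right) - J = \left(\left(-10\right) \left(-106\right) - 27\right) - 3844 = \left(1060 - 27\right) - 3844 = 1033 - 3844 = -2811$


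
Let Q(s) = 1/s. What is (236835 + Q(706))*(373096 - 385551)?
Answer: -2082544639505/706 ≈ -2.9498e+9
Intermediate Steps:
(236835 + Q(706))*(373096 - 385551) = (236835 + 1/706)*(373096 - 385551) = (236835 + 1/706)*(-12455) = (167205511/706)*(-12455) = -2082544639505/706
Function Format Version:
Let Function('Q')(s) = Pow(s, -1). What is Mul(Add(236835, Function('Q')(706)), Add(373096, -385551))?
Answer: Rational(-2082544639505, 706) ≈ -2.9498e+9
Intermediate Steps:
Mul(Add(236835, Function('Q')(706)), Add(373096, -385551)) = Mul(Add(236835, Pow(706, -1)), Add(373096, -385551)) = Mul(Add(236835, Rational(1, 706)), -12455) = Mul(Rational(167205511, 706), -12455) = Rational(-2082544639505, 706)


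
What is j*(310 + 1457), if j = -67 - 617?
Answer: -1208628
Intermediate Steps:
j = -684
j*(310 + 1457) = -684*(310 + 1457) = -684*1767 = -1208628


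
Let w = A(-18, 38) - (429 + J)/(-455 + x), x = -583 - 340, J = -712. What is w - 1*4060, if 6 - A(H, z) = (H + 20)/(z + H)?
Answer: -13967082/3445 ≈ -4054.3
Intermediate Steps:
x = -923
A(H, z) = 6 - (20 + H)/(H + z) (A(H, z) = 6 - (H + 20)/(z + H) = 6 - (20 + H)/(H + z))
w = 19618/3445 (w = (-20 + 5*(-18) + 6*38)/(-18 + 38) - (429 - 712)/(-455 - 923) = (-20 - 90 + 228)/20 - (-283)/(-1378) = (1/20)*118 - (-283)*(-1)/1378 = 59/10 - 1*283/1378 = 59/10 - 283/1378 = 19618/3445 ≈ 5.6946)
w - 1*4060 = 19618/3445 - 1*4060 = 19618/3445 - 4060 = -13967082/3445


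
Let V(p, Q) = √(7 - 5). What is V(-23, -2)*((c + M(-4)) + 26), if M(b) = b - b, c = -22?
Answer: 4*√2 ≈ 5.6569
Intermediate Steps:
M(b) = 0
V(p, Q) = √2
V(-23, -2)*((c + M(-4)) + 26) = √2*((-22 + 0) + 26) = √2*(-22 + 26) = √2*4 = 4*√2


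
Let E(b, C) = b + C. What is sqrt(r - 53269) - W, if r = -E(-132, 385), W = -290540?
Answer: 290540 + I*sqrt(53522) ≈ 2.9054e+5 + 231.35*I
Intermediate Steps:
E(b, C) = C + b
r = -253 (r = -(385 - 132) = -1*253 = -253)
sqrt(r - 53269) - W = sqrt(-253 - 53269) - 1*(-290540) = sqrt(-53522) + 290540 = I*sqrt(53522) + 290540 = 290540 + I*sqrt(53522)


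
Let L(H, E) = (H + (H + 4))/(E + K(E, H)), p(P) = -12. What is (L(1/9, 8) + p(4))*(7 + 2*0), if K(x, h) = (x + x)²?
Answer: -99659/1188 ≈ -83.888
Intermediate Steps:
K(x, h) = 4*x² (K(x, h) = (2*x)² = 4*x²)
L(H, E) = (4 + 2*H)/(E + 4*E²) (L(H, E) = (H + (H + 4))/(E + 4*E²) = (H + (4 + H))/(E + 4*E²) = (4 + 2*H)/(E + 4*E²))
(L(1/9, 8) + p(4))*(7 + 2*0) = (2*(2 + 1/9)/(8*(1 + 4*8)) - 12)*(7 + 2*0) = (2*(⅛)*(2 + ⅑)/(1 + 32) - 12)*(7 + 0) = (2*(⅛)*(19/9)/33 - 12)*7 = (2*(⅛)*(1/33)*(19/9) - 12)*7 = (19/1188 - 12)*7 = -14237/1188*7 = -99659/1188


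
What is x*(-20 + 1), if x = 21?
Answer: -399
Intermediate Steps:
x*(-20 + 1) = 21*(-20 + 1) = 21*(-19) = -399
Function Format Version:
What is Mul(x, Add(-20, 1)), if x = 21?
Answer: -399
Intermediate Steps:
Mul(x, Add(-20, 1)) = Mul(21, Add(-20, 1)) = Mul(21, -19) = -399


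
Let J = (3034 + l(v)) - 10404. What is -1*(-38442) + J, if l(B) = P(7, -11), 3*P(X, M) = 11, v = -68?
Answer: 93227/3 ≈ 31076.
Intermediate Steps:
P(X, M) = 11/3 (P(X, M) = (⅓)*11 = 11/3)
l(B) = 11/3
J = -22099/3 (J = (3034 + 11/3) - 10404 = 9113/3 - 10404 = -22099/3 ≈ -7366.3)
-1*(-38442) + J = -1*(-38442) - 22099/3 = 38442 - 22099/3 = 93227/3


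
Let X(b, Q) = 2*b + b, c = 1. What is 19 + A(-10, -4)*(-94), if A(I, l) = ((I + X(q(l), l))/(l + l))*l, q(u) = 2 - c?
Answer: 348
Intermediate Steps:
q(u) = 1 (q(u) = 2 - 1*1 = 2 - 1 = 1)
X(b, Q) = 3*b
A(I, l) = 3/2 + I/2 (A(I, l) = ((I + 3*1)/(l + l))*l = ((I + 3)/((2*l)))*l = ((3 + I)*(1/(2*l)))*l = ((3 + I)/(2*l))*l = 3/2 + I/2)
19 + A(-10, -4)*(-94) = 19 + (3/2 + (½)*(-10))*(-94) = 19 + (3/2 - 5)*(-94) = 19 - 7/2*(-94) = 19 + 329 = 348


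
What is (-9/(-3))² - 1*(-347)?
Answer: 356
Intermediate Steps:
(-9/(-3))² - 1*(-347) = (-9*(-⅓))² + 347 = 3² + 347 = 9 + 347 = 356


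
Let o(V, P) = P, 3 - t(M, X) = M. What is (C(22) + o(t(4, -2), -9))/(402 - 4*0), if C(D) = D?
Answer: 13/402 ≈ 0.032338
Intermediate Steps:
t(M, X) = 3 - M
(C(22) + o(t(4, -2), -9))/(402 - 4*0) = (22 - 9)/(402 - 4*0) = 13/(402 + 0) = 13/402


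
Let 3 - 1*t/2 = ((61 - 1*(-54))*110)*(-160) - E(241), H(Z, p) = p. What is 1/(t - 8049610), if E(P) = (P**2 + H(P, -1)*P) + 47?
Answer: -1/3885830 ≈ -2.5735e-7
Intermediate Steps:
E(P) = 47 + P**2 - P (E(P) = (P**2 - P) + 47 = 47 + P**2 - P)
t = 4163780 (t = 6 - 2*(((61 - 1*(-54))*110)*(-160) - (47 + 241**2 - 1*241)) = 6 - 2*(((61 + 54)*110)*(-160) - (47 + 58081 - 241)) = 6 - 2*((115*110)*(-160) - 1*57887) = 6 - 2*(12650*(-160) - 57887) = 6 - 2*(-2024000 - 57887) = 6 - 2*(-2081887) = 6 + 4163774 = 4163780)
1/(t - 8049610) = 1/(4163780 - 8049610) = 1/(-3885830) = -1/3885830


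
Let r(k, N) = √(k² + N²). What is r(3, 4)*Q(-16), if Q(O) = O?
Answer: -80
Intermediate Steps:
r(k, N) = √(N² + k²)
r(3, 4)*Q(-16) = √(4² + 3²)*(-16) = √(16 + 9)*(-16) = √25*(-16) = 5*(-16) = -80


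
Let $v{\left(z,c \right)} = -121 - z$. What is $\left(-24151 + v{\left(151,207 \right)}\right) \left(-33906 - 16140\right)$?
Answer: $1222273458$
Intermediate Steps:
$\left(-24151 + v{\left(151,207 \right)}\right) \left(-33906 - 16140\right) = \left(-24151 - 272\right) \left(-33906 - 16140\right) = \left(-24151 - 272\right) \left(-50046\right) = \left(-24423\right) \left(-50046\right) = 1222273458$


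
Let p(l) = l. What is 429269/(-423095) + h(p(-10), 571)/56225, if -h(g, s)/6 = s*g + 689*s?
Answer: -201672417131/4757703275 ≈ -42.389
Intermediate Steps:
h(g, s) = -4134*s - 6*g*s (h(g, s) = -6*(s*g + 689*s) = -6*(g*s + 689*s) = -6*(689*s + g*s) = -4134*s - 6*g*s)
429269/(-423095) + h(p(-10), 571)/56225 = 429269/(-423095) - 6*571*(689 - 10)/56225 = 429269*(-1/423095) - 6*571*679*(1/56225) = -429269/423095 - 2326254*1/56225 = -429269/423095 - 2326254/56225 = -201672417131/4757703275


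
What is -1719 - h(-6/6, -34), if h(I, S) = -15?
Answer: -1704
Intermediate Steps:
-1719 - h(-6/6, -34) = -1719 - 1*(-15) = -1719 + 15 = -1704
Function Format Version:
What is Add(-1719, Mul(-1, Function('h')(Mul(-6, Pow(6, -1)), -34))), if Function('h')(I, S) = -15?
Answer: -1704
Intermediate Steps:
Add(-1719, Mul(-1, Function('h')(Mul(-6, Pow(6, -1)), -34))) = Add(-1719, Mul(-1, -15)) = Add(-1719, 15) = -1704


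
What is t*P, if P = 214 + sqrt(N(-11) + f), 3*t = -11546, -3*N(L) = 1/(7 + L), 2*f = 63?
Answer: -2470844/3 - 5773*sqrt(1137)/9 ≈ -8.4524e+5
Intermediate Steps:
f = 63/2 (f = (1/2)*63 = 63/2 ≈ 31.500)
N(L) = -1/(3*(7 + L))
t = -11546/3 (t = (1/3)*(-11546) = -11546/3 ≈ -3848.7)
P = 214 + sqrt(1137)/6 (P = 214 + sqrt(-1/(21 + 3*(-11)) + 63/2) = 214 + sqrt(-1/(21 - 33) + 63/2) = 214 + sqrt(-1/(-12) + 63/2) = 214 + sqrt(-1*(-1/12) + 63/2) = 214 + sqrt(1/12 + 63/2) = 214 + sqrt(379/12) = 214 + sqrt(1137)/6 ≈ 219.62)
t*P = -11546*(214 + sqrt(1137)/6)/3 = -2470844/3 - 5773*sqrt(1137)/9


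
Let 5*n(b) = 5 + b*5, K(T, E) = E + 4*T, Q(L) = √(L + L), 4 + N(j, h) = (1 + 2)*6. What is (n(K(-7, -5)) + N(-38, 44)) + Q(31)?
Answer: -18 + √62 ≈ -10.126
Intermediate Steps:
N(j, h) = 14 (N(j, h) = -4 + (1 + 2)*6 = -4 + 3*6 = -4 + 18 = 14)
Q(L) = √2*√L (Q(L) = √(2*L) = √2*√L)
n(b) = 1 + b (n(b) = (5 + b*5)/5 = (5 + 5*b)/5 = 1 + b)
(n(K(-7, -5)) + N(-38, 44)) + Q(31) = ((1 + (-5 + 4*(-7))) + 14) + √2*√31 = ((1 + (-5 - 28)) + 14) + √62 = ((1 - 33) + 14) + √62 = (-32 + 14) + √62 = -18 + √62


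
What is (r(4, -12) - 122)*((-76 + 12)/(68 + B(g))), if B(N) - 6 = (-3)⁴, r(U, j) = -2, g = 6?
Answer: 256/5 ≈ 51.200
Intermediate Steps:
B(N) = 87 (B(N) = 6 + (-3)⁴ = 6 + 81 = 87)
(r(4, -12) - 122)*((-76 + 12)/(68 + B(g))) = (-2 - 122)*((-76 + 12)/(68 + 87)) = -(-7936)/155 = -124*(-64/155) = 256/5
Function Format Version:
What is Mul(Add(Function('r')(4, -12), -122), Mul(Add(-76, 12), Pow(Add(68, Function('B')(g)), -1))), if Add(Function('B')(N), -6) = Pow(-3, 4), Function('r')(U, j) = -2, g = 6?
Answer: Rational(256, 5) ≈ 51.200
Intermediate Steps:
Function('B')(N) = 87 (Function('B')(N) = Add(6, Pow(-3, 4)) = Add(6, 81) = 87)
Mul(Add(Function('r')(4, -12), -122), Mul(Add(-76, 12), Pow(Add(68, Function('B')(g)), -1))) = Mul(Add(-2, -122), Mul(Add(-76, 12), Pow(Add(68, 87), -1))) = Mul(-124, Mul(-64, Pow(155, -1))) = Mul(-124, Mul(-64, Rational(1, 155))) = Mul(-124, Rational(-64, 155)) = Rational(256, 5)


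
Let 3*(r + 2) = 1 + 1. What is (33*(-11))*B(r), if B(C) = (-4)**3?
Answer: 23232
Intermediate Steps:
r = -4/3 (r = -2 + (1 + 1)/3 = -2 + (1/3)*2 = -2 + 2/3 = -4/3 ≈ -1.3333)
B(C) = -64
(33*(-11))*B(r) = (33*(-11))*(-64) = -363*(-64) = 23232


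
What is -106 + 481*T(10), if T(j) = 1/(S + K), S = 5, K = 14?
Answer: -1533/19 ≈ -80.684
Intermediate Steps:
T(j) = 1/19 (T(j) = 1/(5 + 14) = 1/19)
-106 + 481*T(10) = -106 + 481*(1/19) = -106 + 481/19 = -1533/19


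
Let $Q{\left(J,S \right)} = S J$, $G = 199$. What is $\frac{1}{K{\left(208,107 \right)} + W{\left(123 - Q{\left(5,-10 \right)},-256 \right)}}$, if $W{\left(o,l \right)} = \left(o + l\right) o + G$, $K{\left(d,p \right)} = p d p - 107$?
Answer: $\frac{1}{2367125} \approx 4.2245 \cdot 10^{-7}$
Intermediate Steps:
$K{\left(d,p \right)} = -107 + d p^{2}$ ($K{\left(d,p \right)} = d p p - 107 = d p^{2} - 107 = -107 + d p^{2}$)
$Q{\left(J,S \right)} = J S$
$W{\left(o,l \right)} = 199 + o \left(l + o\right)$ ($W{\left(o,l \right)} = \left(o + l\right) o + 199 = \left(l + o\right) o + 199 = o \left(l + o\right) + 199 = 199 + o \left(l + o\right)$)
$\frac{1}{K{\left(208,107 \right)} + W{\left(123 - Q{\left(5,-10 \right)},-256 \right)}} = \frac{1}{\left(-107 + 208 \cdot 107^{2}\right) + \left(199 + \left(123 - 5 \left(-10\right)\right)^{2} - 256 \left(123 - 5 \left(-10\right)\right)\right)} = \frac{1}{\left(-107 + 208 \cdot 11449\right) + \left(199 + \left(123 - -50\right)^{2} - 256 \left(123 - -50\right)\right)} = \frac{1}{\left(-107 + 2381392\right) + \left(199 + \left(123 + 50\right)^{2} - 256 \left(123 + 50\right)\right)} = \frac{1}{2381285 + \left(199 + 173^{2} - 44288\right)} = \frac{1}{2381285 + \left(199 + 29929 - 44288\right)} = \frac{1}{2381285 - 14160} = \frac{1}{2367125}$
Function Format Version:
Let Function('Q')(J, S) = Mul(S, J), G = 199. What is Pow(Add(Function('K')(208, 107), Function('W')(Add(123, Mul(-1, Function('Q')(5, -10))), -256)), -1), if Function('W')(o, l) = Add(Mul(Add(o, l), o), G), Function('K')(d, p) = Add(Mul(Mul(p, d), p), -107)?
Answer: Rational(1, 2367125) ≈ 4.2245e-7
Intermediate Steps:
Function('K')(d, p) = Add(-107, Mul(d, Pow(p, 2))) (Function('K')(d, p) = Add(Mul(Mul(d, p), p), -107) = Add(Mul(d, Pow(p, 2)), -107) = Add(-107, Mul(d, Pow(p, 2))))
Function('Q')(J, S) = Mul(J, S)
Function('W')(o, l) = Add(199, Mul(o, Add(l, o))) (Function('W')(o, l) = Add(Mul(Add(o, l), o), 199) = Add(Mul(Add(l, o), o), 199) = Add(Mul(o, Add(l, o)), 199) = Add(199, Mul(o, Add(l, o))))
Pow(Add(Function('K')(208, 107), Function('W')(Add(123, Mul(-1, Function('Q')(5, -10))), -256)), -1) = Pow(Add(Add(-107, Mul(208, Pow(107, 2))), Add(199, Pow(Add(123, Mul(-1, Mul(5, -10))), 2), Mul(-256, Add(123, Mul(-1, Mul(5, -10)))))), -1) = Pow(Add(Add(-107, Mul(208, 11449)), Add(199, Pow(Add(123, Mul(-1, -50)), 2), Mul(-256, Add(123, Mul(-1, -50))))), -1) = Pow(Add(Add(-107, 2381392), Add(199, Pow(Add(123, 50), 2), Mul(-256, Add(123, 50)))), -1) = Pow(Add(2381285, Add(199, Pow(173, 2), Mul(-256, 173))), -1) = Pow(Add(2381285, Add(199, 29929, -44288)), -1) = Pow(Add(2381285, -14160), -1) = Pow(2367125, -1) = Rational(1, 2367125)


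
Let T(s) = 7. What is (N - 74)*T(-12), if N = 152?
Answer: 546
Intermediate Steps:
(N - 74)*T(-12) = (152 - 74)*7 = 78*7 = 546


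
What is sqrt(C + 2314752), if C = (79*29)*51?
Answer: 3*sqrt(270177) ≈ 1559.4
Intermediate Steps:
C = 116841 (C = 2291*51 = 116841)
sqrt(C + 2314752) = sqrt(116841 + 2314752) = sqrt(2431593) = 3*sqrt(270177)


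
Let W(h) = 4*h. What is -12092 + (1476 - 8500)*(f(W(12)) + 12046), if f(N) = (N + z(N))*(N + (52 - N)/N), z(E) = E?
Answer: -117045980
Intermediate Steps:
f(N) = 2*N*(N + (52 - N)/N) (f(N) = (N + N)*(N + (52 - N)/N) = (2*N)*(N + (52 - N)/N) = 2*N*(N + (52 - N)/N))
-12092 + (1476 - 8500)*(f(W(12)) + 12046) = -12092 + (1476 - 8500)*((104 - 8*12 + 2*(4*12)**2) + 12046) = -12092 - 7024*((104 - 2*48 + 2*48**2) + 12046) = -12092 - 7024*((104 - 96 + 2*2304) + 12046) = -12092 - 7024*((104 - 96 + 4608) + 12046) = -12092 - 7024*(4616 + 12046) = -12092 - 7024*16662 = -12092 - 117033888 = -117045980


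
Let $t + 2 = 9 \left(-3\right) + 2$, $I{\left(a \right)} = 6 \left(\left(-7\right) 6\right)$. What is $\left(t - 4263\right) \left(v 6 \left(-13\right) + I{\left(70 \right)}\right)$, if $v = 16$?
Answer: $6435000$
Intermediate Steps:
$I{\left(a \right)} = -252$ ($I{\left(a \right)} = 6 \left(-42\right) = -252$)
$t = -27$ ($t = -2 + \left(9 \left(-3\right) + 2\right) = -2 + \left(-27 + 2\right) = -2 - 25 = -27$)
$\left(t - 4263\right) \left(v 6 \left(-13\right) + I{\left(70 \right)}\right) = \left(-27 - 4263\right) \left(16 \cdot 6 \left(-13\right) - 252\right) = - 4290 \left(96 \left(-13\right) - 252\right) = - 4290 \left(-1248 - 252\right) = \left(-4290\right) \left(-1500\right) = 6435000$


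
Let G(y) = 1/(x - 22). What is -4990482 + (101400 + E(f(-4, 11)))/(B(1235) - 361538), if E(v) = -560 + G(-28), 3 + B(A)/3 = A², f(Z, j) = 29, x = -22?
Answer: -925343312469665/185421632 ≈ -4.9905e+6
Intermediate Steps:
G(y) = -1/44 (G(y) = 1/(-22 - 22) = 1/(-44) = -1/44)
B(A) = -9 + 3*A²
E(v) = -24641/44 (E(v) = -560 - 1/44 = -24641/44)
-4990482 + (101400 + E(f(-4, 11)))/(B(1235) - 361538) = -4990482 + (101400 - 24641/44)/((-9 + 3*1235²) - 361538) = -4990482 + 4436959/(44*((-9 + 3*1525225) - 361538)) = -4990482 + 4436959/(44*((-9 + 4575675) - 361538)) = -4990482 + 4436959/(44*(4575666 - 361538)) = -4990482 + (4436959/44)/4214128 = -4990482 + (4436959/44)*(1/4214128) = -4990482 + 4436959/185421632 = -925343312469665/185421632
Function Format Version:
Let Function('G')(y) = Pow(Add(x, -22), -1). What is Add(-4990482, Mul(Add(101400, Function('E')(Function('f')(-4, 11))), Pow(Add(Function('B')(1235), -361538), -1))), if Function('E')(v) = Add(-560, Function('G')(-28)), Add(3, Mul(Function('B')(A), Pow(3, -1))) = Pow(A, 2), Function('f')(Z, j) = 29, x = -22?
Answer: Rational(-925343312469665, 185421632) ≈ -4.9905e+6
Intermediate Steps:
Function('G')(y) = Rational(-1, 44) (Function('G')(y) = Pow(Add(-22, -22), -1) = Pow(-44, -1) = Rational(-1, 44))
Function('B')(A) = Add(-9, Mul(3, Pow(A, 2)))
Function('E')(v) = Rational(-24641, 44) (Function('E')(v) = Add(-560, Rational(-1, 44)) = Rational(-24641, 44))
Add(-4990482, Mul(Add(101400, Function('E')(Function('f')(-4, 11))), Pow(Add(Function('B')(1235), -361538), -1))) = Add(-4990482, Mul(Add(101400, Rational(-24641, 44)), Pow(Add(Add(-9, Mul(3, Pow(1235, 2))), -361538), -1))) = Add(-4990482, Mul(Rational(4436959, 44), Pow(Add(Add(-9, Mul(3, 1525225)), -361538), -1))) = Add(-4990482, Mul(Rational(4436959, 44), Pow(Add(Add(-9, 4575675), -361538), -1))) = Add(-4990482, Mul(Rational(4436959, 44), Pow(Add(4575666, -361538), -1))) = Add(-4990482, Mul(Rational(4436959, 44), Pow(4214128, -1))) = Add(-4990482, Mul(Rational(4436959, 44), Rational(1, 4214128))) = Add(-4990482, Rational(4436959, 185421632)) = Rational(-925343312469665, 185421632)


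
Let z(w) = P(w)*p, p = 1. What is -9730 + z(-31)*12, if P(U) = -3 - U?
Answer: -9394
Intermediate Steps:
z(w) = -3 - w (z(w) = (-3 - w)*1 = -3 - w)
-9730 + z(-31)*12 = -9730 + (-3 - 1*(-31))*12 = -9730 + (-3 + 31)*12 = -9730 + 28*12 = -9730 + 336 = -9394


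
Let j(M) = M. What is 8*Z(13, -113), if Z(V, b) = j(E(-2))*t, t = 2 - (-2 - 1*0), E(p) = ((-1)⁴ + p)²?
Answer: 32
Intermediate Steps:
E(p) = (1 + p)²
t = 4 (t = 2 - (-2 + 0) = 2 - 1*(-2) = 2 + 2 = 4)
Z(V, b) = 4 (Z(V, b) = (1 - 2)²*4 = (-1)²*4 = 1*4 = 4)
8*Z(13, -113) = 8*4 = 32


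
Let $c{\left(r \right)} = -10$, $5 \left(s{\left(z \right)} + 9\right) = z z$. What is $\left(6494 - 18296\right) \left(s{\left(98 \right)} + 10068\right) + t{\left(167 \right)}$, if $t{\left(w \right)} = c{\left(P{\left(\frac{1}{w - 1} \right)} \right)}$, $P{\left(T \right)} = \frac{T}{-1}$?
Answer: $- \frac{706928048}{5} \approx -1.4139 \cdot 10^{8}$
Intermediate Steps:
$s{\left(z \right)} = -9 + \frac{z^{2}}{5}$ ($s{\left(z \right)} = -9 + \frac{z z}{5} = -9 + \frac{z^{2}}{5}$)
$P{\left(T \right)} = - T$ ($P{\left(T \right)} = T \left(-1\right) = - T$)
$t{\left(w \right)} = -10$
$\left(6494 - 18296\right) \left(s{\left(98 \right)} + 10068\right) + t{\left(167 \right)} = \left(6494 - 18296\right) \left(\left(-9 + \frac{98^{2}}{5}\right) + 10068\right) - 10 = - 11802 \left(\left(-9 + \frac{1}{5} \cdot 9604\right) + 10068\right) - 10 = - 11802 \left(\left(-9 + \frac{9604}{5}\right) + 10068\right) - 10 = - 11802 \left(\frac{9559}{5} + 10068\right) - 10 = \left(-11802\right) \frac{59899}{5} - 10 = - \frac{706927998}{5} - 10 = - \frac{706928048}{5}$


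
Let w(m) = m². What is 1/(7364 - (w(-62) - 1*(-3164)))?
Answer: 1/356 ≈ 0.0028090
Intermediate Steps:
1/(7364 - (w(-62) - 1*(-3164))) = 1/(7364 - ((-62)² - 1*(-3164))) = 1/(7364 - (3844 + 3164)) = 1/(7364 - 1*7008) = 1/(7364 - 7008) = 1/356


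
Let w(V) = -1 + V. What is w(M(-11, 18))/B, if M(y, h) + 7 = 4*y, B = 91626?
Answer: -26/45813 ≈ -0.00056752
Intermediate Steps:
M(y, h) = -7 + 4*y
w(M(-11, 18))/B = (-1 + (-7 + 4*(-11)))/91626 = (-1 + (-7 - 44))*(1/91626) = (-1 - 51)*(1/91626) = -52*1/91626 = -26/45813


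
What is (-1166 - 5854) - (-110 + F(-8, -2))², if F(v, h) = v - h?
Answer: -20476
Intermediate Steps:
(-1166 - 5854) - (-110 + F(-8, -2))² = (-1166 - 5854) - (-110 + (-8 - 1*(-2)))² = -7020 - (-110 + (-8 + 2))² = -7020 - (-110 - 6)² = -7020 - 1*(-116)² = -7020 - 1*13456 = -7020 - 13456 = -20476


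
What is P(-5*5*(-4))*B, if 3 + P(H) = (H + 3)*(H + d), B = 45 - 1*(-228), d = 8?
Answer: 3036033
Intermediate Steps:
B = 273 (B = 45 + 228 = 273)
P(H) = -3 + (3 + H)*(8 + H) (P(H) = -3 + (H + 3)*(H + 8) = -3 + (3 + H)*(8 + H))
P(-5*5*(-4))*B = (21 + (-5*5*(-4))² + 11*(-5*5*(-4)))*273 = (21 + (-25*(-4))² + 11*(-25*(-4)))*273 = (21 + 100² + 11*100)*273 = (21 + 10000 + 1100)*273 = 11121*273 = 3036033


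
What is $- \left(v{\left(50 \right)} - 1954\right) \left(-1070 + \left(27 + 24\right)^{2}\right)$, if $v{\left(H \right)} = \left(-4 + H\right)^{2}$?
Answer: $-248022$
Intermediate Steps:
$- \left(v{\left(50 \right)} - 1954\right) \left(-1070 + \left(27 + 24\right)^{2}\right) = - \left(\left(-4 + 50\right)^{2} - 1954\right) \left(-1070 + \left(27 + 24\right)^{2}\right) = - \left(46^{2} - 1954\right) \left(-1070 + 51^{2}\right) = - \left(2116 - 1954\right) \left(-1070 + 2601\right) = - 162 \cdot 1531 = \left(-1\right) 248022 = -248022$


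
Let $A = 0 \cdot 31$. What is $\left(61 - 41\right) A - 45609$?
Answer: $-45609$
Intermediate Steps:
$A = 0$
$\left(61 - 41\right) A - 45609 = \left(61 - 41\right) 0 - 45609 = 20 \cdot 0 - 45609 = 0 - 45609 = -45609$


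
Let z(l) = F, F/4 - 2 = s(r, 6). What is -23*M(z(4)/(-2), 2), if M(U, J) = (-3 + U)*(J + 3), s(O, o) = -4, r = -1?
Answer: -115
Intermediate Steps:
F = -8 (F = 8 + 4*(-4) = 8 - 16 = -8)
z(l) = -8
M(U, J) = (-3 + U)*(3 + J)
-23*M(z(4)/(-2), 2) = -23*(-9 - 3*2 + 3*(-8/(-2)) + 2*(-8/(-2))) = -23*(-9 - 6 + 3*(-8*(-1/2)) + 2*(-8*(-1/2))) = -23*(-9 - 6 + 3*4 + 2*4) = -23*(-9 - 6 + 12 + 8) = -23*5 = -115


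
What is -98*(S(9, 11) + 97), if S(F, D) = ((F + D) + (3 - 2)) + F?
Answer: -12446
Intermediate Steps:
S(F, D) = 1 + D + 2*F (S(F, D) = ((D + F) + 1) + F = (1 + D + F) + F = 1 + D + 2*F)
-98*(S(9, 11) + 97) = -98*((1 + 11 + 2*9) + 97) = -98*((1 + 11 + 18) + 97) = -98*(30 + 97) = -98*127 = -12446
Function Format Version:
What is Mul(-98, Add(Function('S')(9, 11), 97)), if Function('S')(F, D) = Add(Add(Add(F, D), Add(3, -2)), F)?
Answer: -12446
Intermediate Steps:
Function('S')(F, D) = Add(1, D, Mul(2, F)) (Function('S')(F, D) = Add(Add(Add(D, F), 1), F) = Add(Add(1, D, F), F) = Add(1, D, Mul(2, F)))
Mul(-98, Add(Function('S')(9, 11), 97)) = Mul(-98, Add(Add(1, 11, Mul(2, 9)), 97)) = Mul(-98, Add(Add(1, 11, 18), 97)) = Mul(-98, Add(30, 97)) = Mul(-98, 127) = -12446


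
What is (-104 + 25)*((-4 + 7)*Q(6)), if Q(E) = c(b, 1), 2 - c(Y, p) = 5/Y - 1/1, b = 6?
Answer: -1027/2 ≈ -513.50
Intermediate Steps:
c(Y, p) = 3 - 5/Y (c(Y, p) = 2 - (5/Y - 1/1) = 2 - (5/Y - 1*1) = 2 - (5/Y - 1) = 2 - (-1 + 5/Y) = 2 + (1 - 5/Y) = 3 - 5/Y)
Q(E) = 13/6 (Q(E) = 3 - 5/6 = 3 - 5*⅙ = 3 - ⅚ = 13/6)
(-104 + 25)*((-4 + 7)*Q(6)) = (-104 + 25)*((-4 + 7)*(13/6)) = -237*13/6 = -79*13/2 = -1027/2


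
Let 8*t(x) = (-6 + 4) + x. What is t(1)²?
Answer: 1/64 ≈ 0.015625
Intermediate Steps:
t(x) = -¼ + x/8 (t(x) = ((-6 + 4) + x)/8 = (-2 + x)/8 = -¼ + x/8)
t(1)² = (-¼ + (⅛)*1)² = (-¼ + ⅛)² = (-⅛)² = 1/64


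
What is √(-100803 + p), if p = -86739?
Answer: 3*I*√20838 ≈ 433.06*I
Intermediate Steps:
√(-100803 + p) = √(-100803 - 86739) = √(-187542) = 3*I*√20838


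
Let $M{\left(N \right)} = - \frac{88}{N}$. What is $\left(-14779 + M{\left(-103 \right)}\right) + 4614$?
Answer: $- \frac{1046907}{103} \approx -10164.0$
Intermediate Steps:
$\left(-14779 + M{\left(-103 \right)}\right) + 4614 = \left(-14779 - \frac{88}{-103}\right) + 4614 = \left(-14779 - - \frac{88}{103}\right) + 4614 = \left(-14779 + \frac{88}{103}\right) + 4614 = - \frac{1522149}{103} + 4614 = - \frac{1046907}{103}$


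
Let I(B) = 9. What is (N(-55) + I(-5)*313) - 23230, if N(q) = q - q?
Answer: -20413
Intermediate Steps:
N(q) = 0
(N(-55) + I(-5)*313) - 23230 = (0 + 9*313) - 23230 = (0 + 2817) - 23230 = 2817 - 23230 = -20413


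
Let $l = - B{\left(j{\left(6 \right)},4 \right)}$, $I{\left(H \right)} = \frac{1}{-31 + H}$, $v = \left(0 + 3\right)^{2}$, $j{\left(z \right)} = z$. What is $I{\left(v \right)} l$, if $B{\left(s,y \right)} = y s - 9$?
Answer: $\frac{15}{22} \approx 0.68182$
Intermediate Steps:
$v = 9$ ($v = 3^{2} = 9$)
$B{\left(s,y \right)} = -9 + s y$ ($B{\left(s,y \right)} = s y - 9 = -9 + s y$)
$l = -15$ ($l = - (-9 + 6 \cdot 4) = - (-9 + 24) = \left(-1\right) 15 = -15$)
$I{\left(v \right)} l = \frac{1}{-31 + 9} \left(-15\right) = \frac{1}{-22} \left(-15\right) = \left(- \frac{1}{22}\right) \left(-15\right) = \frac{15}{22}$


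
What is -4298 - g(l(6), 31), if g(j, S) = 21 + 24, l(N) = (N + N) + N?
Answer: -4343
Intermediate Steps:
l(N) = 3*N (l(N) = 2*N + N = 3*N)
g(j, S) = 45
-4298 - g(l(6), 31) = -4298 - 1*45 = -4298 - 45 = -4343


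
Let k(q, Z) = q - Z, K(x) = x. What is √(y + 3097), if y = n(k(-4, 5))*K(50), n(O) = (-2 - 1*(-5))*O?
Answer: √1747 ≈ 41.797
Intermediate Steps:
n(O) = 3*O (n(O) = (-2 + 5)*O = 3*O)
y = -1350 (y = (3*(-4 - 1*5))*50 = (3*(-4 - 5))*50 = (3*(-9))*50 = -27*50 = -1350)
√(y + 3097) = √(-1350 + 3097) = √1747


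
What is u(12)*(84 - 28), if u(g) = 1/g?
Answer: 14/3 ≈ 4.6667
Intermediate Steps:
u(12)*(84 - 28) = (84 - 28)/12 = (1/12)*56 = 14/3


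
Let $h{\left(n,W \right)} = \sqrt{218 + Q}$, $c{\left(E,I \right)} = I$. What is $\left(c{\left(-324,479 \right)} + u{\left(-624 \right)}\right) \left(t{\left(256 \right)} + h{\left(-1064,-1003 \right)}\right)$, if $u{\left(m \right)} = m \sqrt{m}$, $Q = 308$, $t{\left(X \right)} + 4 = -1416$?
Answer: $- \left(479 - 2496 i \sqrt{39}\right) \left(1420 - \sqrt{526}\right) \approx -6.6919 \cdot 10^{5} + 2.1777 \cdot 10^{7} i$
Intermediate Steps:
$t{\left(X \right)} = -1420$ ($t{\left(X \right)} = -4 - 1416 = -1420$)
$u{\left(m \right)} = m^{\frac{3}{2}}$
$h{\left(n,W \right)} = \sqrt{526}$ ($h{\left(n,W \right)} = \sqrt{218 + 308} = \sqrt{526}$)
$\left(c{\left(-324,479 \right)} + u{\left(-624 \right)}\right) \left(t{\left(256 \right)} + h{\left(-1064,-1003 \right)}\right) = \left(479 + \left(-624\right)^{\frac{3}{2}}\right) \left(-1420 + \sqrt{526}\right) = \left(479 - 2496 i \sqrt{39}\right) \left(-1420 + \sqrt{526}\right) = \left(-1420 + \sqrt{526}\right) \left(479 - 2496 i \sqrt{39}\right)$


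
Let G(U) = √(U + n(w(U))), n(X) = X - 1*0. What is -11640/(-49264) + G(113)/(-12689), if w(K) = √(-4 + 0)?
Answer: 1455/6158 - √(113 + 2*I)/12689 ≈ 0.23544 - 7.4134e-6*I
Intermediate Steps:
w(K) = 2*I (w(K) = √(-4) = 2*I)
n(X) = X (n(X) = X + 0 = X)
G(U) = √(U + 2*I)
-11640/(-49264) + G(113)/(-12689) = -11640/(-49264) + √(113 + 2*I)/(-12689) = -11640*(-1/49264) + √(113 + 2*I)*(-1/12689) = 1455/6158 - √(113 + 2*I)/12689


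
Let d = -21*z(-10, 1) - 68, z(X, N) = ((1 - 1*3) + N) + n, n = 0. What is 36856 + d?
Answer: 36809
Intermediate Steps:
z(X, N) = -2 + N (z(X, N) = ((1 - 1*3) + N) + 0 = ((1 - 3) + N) + 0 = (-2 + N) + 0 = -2 + N)
d = -47 (d = -21*(-2 + 1) - 68 = -21*(-1) - 68 = 21 - 68 = -47)
36856 + d = 36856 - 47 = 36809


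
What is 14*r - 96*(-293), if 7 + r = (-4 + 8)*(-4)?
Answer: 27806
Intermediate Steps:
r = -23 (r = -7 + (-4 + 8)*(-4) = -7 + 4*(-4) = -7 - 16 = -23)
14*r - 96*(-293) = 14*(-23) - 96*(-293) = -322 - 1*(-28128) = -322 + 28128 = 27806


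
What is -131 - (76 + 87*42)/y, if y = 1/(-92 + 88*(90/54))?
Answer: -612113/3 ≈ -2.0404e+5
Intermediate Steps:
y = 3/164 (y = 1/(-92 + 88*(90*(1/54))) = 1/(-92 + 88*(5/3)) = 1/(-92 + 440/3) = 1/(164/3) = 3/164 ≈ 0.018293)
-131 - (76 + 87*42)/y = -131 - (76 + 87*42)/3/164 = -131 - (76 + 3654)*164/3 = -131 - 3730*164/3 = -131 - 1*611720/3 = -131 - 611720/3 = -612113/3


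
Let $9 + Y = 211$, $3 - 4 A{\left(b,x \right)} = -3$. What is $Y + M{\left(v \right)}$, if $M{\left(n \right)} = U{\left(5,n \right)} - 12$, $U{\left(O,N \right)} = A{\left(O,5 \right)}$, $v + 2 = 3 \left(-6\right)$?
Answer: $\frac{383}{2} \approx 191.5$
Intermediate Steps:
$v = -20$ ($v = -2 + 3 \left(-6\right) = -2 - 18 = -20$)
$A{\left(b,x \right)} = \frac{3}{2}$ ($A{\left(b,x \right)} = \frac{3}{4} - - \frac{3}{4} = \frac{3}{4} + \frac{3}{4} = \frac{3}{2}$)
$U{\left(O,N \right)} = \frac{3}{2}$
$M{\left(n \right)} = - \frac{21}{2}$ ($M{\left(n \right)} = \frac{3}{2} - 12 = - \frac{21}{2}$)
$Y = 202$ ($Y = -9 + 211 = 202$)
$Y + M{\left(v \right)} = 202 - \frac{21}{2} = \frac{383}{2}$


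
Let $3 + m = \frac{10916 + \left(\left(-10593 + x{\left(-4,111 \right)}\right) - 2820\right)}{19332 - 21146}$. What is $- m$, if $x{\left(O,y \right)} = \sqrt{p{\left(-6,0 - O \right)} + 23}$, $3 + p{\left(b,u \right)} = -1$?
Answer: $\frac{2945}{1814} + \frac{\sqrt{19}}{1814} \approx 1.6259$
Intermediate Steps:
$p{\left(b,u \right)} = -4$ ($p{\left(b,u \right)} = -3 - 1 = -4$)
$x{\left(O,y \right)} = \sqrt{19}$ ($x{\left(O,y \right)} = \sqrt{-4 + 23} = \sqrt{19}$)
$m = - \frac{2945}{1814} - \frac{\sqrt{19}}{1814}$ ($m = -3 + \frac{10916 - \left(13413 - \sqrt{19}\right)}{19332 - 21146} = -3 + \frac{10916 - \left(13413 - \sqrt{19}\right)}{-1814} = -3 + \left(-2497 + \sqrt{19}\right) \left(- \frac{1}{1814}\right) = -3 + \left(\frac{2497}{1814} - \frac{\sqrt{19}}{1814}\right) = - \frac{2945}{1814} - \frac{\sqrt{19}}{1814} \approx -1.6259$)
$- m = - (- \frac{2945}{1814} - \frac{\sqrt{19}}{1814}) = \frac{2945}{1814} + \frac{\sqrt{19}}{1814}$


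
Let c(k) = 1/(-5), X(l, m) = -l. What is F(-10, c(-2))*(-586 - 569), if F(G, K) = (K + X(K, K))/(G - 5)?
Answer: 0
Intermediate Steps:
c(k) = -⅕
F(G, K) = 0 (F(G, K) = (K - K)/(G - 5) = 0/(-5 + G) = 0)
F(-10, c(-2))*(-586 - 569) = 0*(-586 - 569) = 0*(-1155) = 0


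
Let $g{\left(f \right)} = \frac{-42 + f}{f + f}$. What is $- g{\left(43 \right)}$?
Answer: $- \frac{1}{86} \approx -0.011628$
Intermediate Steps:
$g{\left(f \right)} = \frac{-42 + f}{2 f}$
$- g{\left(43 \right)} = - \frac{-42 + 43}{2 \cdot 43} = - \frac{1}{2 \cdot 43} = \left(-1\right) \frac{1}{86} = - \frac{1}{86}$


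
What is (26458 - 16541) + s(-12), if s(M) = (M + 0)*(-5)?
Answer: 9977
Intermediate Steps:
s(M) = -5*M (s(M) = M*(-5) = -5*M)
(26458 - 16541) + s(-12) = (26458 - 16541) - 5*(-12) = 9917 + 60 = 9977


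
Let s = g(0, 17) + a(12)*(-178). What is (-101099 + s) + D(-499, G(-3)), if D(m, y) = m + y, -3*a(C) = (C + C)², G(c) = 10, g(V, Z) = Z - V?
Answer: -67395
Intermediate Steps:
a(C) = -4*C²/3 (a(C) = -(C + C)²/3 = -4*C²/3)
s = 34193 (s = (17 - 1*0) - 4/3*12²*(-178) = (17 + 0) - 4/3*144*(-178) = 17 - 192*(-178) = 17 + 34176 = 34193)
(-101099 + s) + D(-499, G(-3)) = (-101099 + 34193) + (-499 + 10) = -66906 - 489 = -67395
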